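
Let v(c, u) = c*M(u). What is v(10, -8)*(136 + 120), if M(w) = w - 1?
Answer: -23040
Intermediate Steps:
M(w) = -1 + w
v(c, u) = c*(-1 + u)
v(10, -8)*(136 + 120) = (10*(-1 - 8))*(136 + 120) = (10*(-9))*256 = -90*256 = -23040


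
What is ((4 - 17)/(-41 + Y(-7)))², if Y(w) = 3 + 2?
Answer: 169/1296 ≈ 0.13040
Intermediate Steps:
Y(w) = 5
((4 - 17)/(-41 + Y(-7)))² = ((4 - 17)/(-41 + 5))² = (-13/(-36))² = (-13*(-1/36))² = (13/36)² = 169/1296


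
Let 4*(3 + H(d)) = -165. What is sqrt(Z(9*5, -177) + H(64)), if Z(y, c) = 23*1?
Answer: I*sqrt(85)/2 ≈ 4.6098*I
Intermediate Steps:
Z(y, c) = 23
H(d) = -177/4 (H(d) = -3 + (1/4)*(-165) = -3 - 165/4 = -177/4)
sqrt(Z(9*5, -177) + H(64)) = sqrt(23 - 177/4) = sqrt(-85/4) = I*sqrt(85)/2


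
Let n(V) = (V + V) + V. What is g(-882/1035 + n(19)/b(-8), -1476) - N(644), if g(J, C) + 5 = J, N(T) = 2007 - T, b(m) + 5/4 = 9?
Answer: -4853738/3565 ≈ -1361.5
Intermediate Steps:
n(V) = 3*V (n(V) = 2*V + V = 3*V)
b(m) = 31/4 (b(m) = -5/4 + 9 = 31/4)
g(J, C) = -5 + J
g(-882/1035 + n(19)/b(-8), -1476) - N(644) = (-5 + (-882/1035 + (3*19)/(31/4))) - (2007 - 1*644) = (-5 + (-882*1/1035 + 57*(4/31))) - (2007 - 644) = (-5 + (-98/115 + 228/31)) - 1*1363 = (-5 + 23182/3565) - 1363 = 5357/3565 - 1363 = -4853738/3565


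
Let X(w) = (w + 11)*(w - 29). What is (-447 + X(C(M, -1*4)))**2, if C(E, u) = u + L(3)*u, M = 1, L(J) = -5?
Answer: 636804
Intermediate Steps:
C(E, u) = -4*u (C(E, u) = u - 5*u = -4*u)
X(w) = (-29 + w)*(11 + w) (X(w) = (11 + w)*(-29 + w) = (-29 + w)*(11 + w))
(-447 + X(C(M, -1*4)))**2 = (-447 + (-319 + (-(-4)*4)**2 - (-72)*(-1*4)))**2 = (-447 + (-319 + (-4*(-4))**2 - (-72)*(-4)))**2 = (-447 + (-319 + 16**2 - 18*16))**2 = (-447 + (-319 + 256 - 288))**2 = (-447 - 351)**2 = (-798)**2 = 636804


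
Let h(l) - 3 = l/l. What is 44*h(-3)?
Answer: 176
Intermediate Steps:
h(l) = 4 (h(l) = 3 + l/l = 3 + 1 = 4)
44*h(-3) = 44*4 = 176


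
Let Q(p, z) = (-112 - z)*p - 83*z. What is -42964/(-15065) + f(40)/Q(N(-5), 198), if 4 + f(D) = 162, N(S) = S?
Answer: 13849911/4874510 ≈ 2.8413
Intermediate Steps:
Q(p, z) = -83*z + p*(-112 - z) (Q(p, z) = p*(-112 - z) - 83*z = -83*z + p*(-112 - z))
f(D) = 158 (f(D) = -4 + 162 = 158)
-42964/(-15065) + f(40)/Q(N(-5), 198) = -42964/(-15065) + 158/(-112*(-5) - 83*198 - 1*(-5)*198) = -42964*(-1/15065) + 158/(560 - 16434 + 990) = 1868/655 + 158/(-14884) = 1868/655 + 158*(-1/14884) = 1868/655 - 79/7442 = 13849911/4874510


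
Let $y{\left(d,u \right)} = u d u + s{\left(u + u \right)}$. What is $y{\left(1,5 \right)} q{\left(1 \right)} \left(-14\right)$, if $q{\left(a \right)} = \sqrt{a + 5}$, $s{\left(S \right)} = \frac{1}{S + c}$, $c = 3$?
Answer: $- \frac{4564 \sqrt{6}}{13} \approx -859.96$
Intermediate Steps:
$s{\left(S \right)} = \frac{1}{3 + S}$ ($s{\left(S \right)} = \frac{1}{S + 3} = \frac{1}{3 + S}$)
$q{\left(a \right)} = \sqrt{5 + a}$
$y{\left(d,u \right)} = \frac{1}{3 + 2 u} + d u^{2}$ ($y{\left(d,u \right)} = u d u + \frac{1}{3 + \left(u + u\right)} = d u u + \frac{1}{3 + 2 u} = d u^{2} + \frac{1}{3 + 2 u} = \frac{1}{3 + 2 u} + d u^{2}$)
$y{\left(1,5 \right)} q{\left(1 \right)} \left(-14\right) = \frac{1 + 1 \cdot 5^{2} \left(3 + 2 \cdot 5\right)}{3 + 2 \cdot 5} \sqrt{5 + 1} \left(-14\right) = \frac{1 + 1 \cdot 25 \left(3 + 10\right)}{3 + 10} \sqrt{6} \left(-14\right) = \frac{1 + 1 \cdot 25 \cdot 13}{13} \sqrt{6} \left(-14\right) = \frac{1 + 325}{13} \sqrt{6} \left(-14\right) = \frac{1}{13} \cdot 326 \sqrt{6} \left(-14\right) = \frac{326 \sqrt{6}}{13} \left(-14\right) = - \frac{4564 \sqrt{6}}{13}$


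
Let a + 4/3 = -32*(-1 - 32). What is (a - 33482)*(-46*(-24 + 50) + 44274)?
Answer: -4190713996/3 ≈ -1.3969e+9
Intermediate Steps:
a = 3164/3 (a = -4/3 - 32*(-1 - 32) = -4/3 - 32*(-33) = -4/3 + 1056 = 3164/3 ≈ 1054.7)
(a - 33482)*(-46*(-24 + 50) + 44274) = (3164/3 - 33482)*(-46*(-24 + 50) + 44274) = -97282*(-46*26 + 44274)/3 = -97282*(-1196 + 44274)/3 = -97282/3*43078 = -4190713996/3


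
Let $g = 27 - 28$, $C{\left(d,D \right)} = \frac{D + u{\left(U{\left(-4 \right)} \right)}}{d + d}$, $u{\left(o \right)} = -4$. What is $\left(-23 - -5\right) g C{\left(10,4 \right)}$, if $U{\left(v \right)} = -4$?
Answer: $0$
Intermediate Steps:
$C{\left(d,D \right)} = \frac{-4 + D}{2 d}$ ($C{\left(d,D \right)} = \frac{D - 4}{d + d} = \frac{-4 + D}{2 d}$)
$g = -1$ ($g = 27 - 28 = -1$)
$\left(-23 - -5\right) g C{\left(10,4 \right)} = \left(-23 - -5\right) \left(-1\right) \frac{-4 + 4}{2 \cdot 10} = \left(-23 + 5\right) \left(-1\right) \frac{1}{2} \cdot \frac{1}{10} \cdot 0 = \left(-18\right) \left(-1\right) 0 = 18 \cdot 0 = 0$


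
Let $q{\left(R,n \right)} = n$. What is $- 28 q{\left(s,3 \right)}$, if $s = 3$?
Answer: $-84$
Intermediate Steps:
$- 28 q{\left(s,3 \right)} = \left(-28\right) 3 = -84$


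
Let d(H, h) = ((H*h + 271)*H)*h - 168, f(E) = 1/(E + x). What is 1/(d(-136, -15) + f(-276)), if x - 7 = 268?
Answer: 1/4714271 ≈ 2.1212e-7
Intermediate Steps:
x = 275 (x = 7 + 268 = 275)
f(E) = 1/(275 + E) (f(E) = 1/(E + 275) = 1/(275 + E))
d(H, h) = -168 + H*h*(271 + H*h) (d(H, h) = ((271 + H*h)*H)*h - 168 = (H*(271 + H*h))*h - 168 = H*h*(271 + H*h) - 168 = -168 + H*h*(271 + H*h))
1/(d(-136, -15) + f(-276)) = 1/((-168 + (-136)**2*(-15)**2 + 271*(-136)*(-15)) + 1/(275 - 276)) = 1/((-168 + 18496*225 + 552840) + 1/(-1)) = 1/((-168 + 4161600 + 552840) - 1) = 1/(4714272 - 1) = 1/4714271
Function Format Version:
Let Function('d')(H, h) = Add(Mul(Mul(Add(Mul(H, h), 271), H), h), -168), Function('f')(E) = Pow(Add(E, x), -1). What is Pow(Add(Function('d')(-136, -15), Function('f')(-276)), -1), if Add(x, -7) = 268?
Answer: Rational(1, 4714271) ≈ 2.1212e-7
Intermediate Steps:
x = 275 (x = Add(7, 268) = 275)
Function('f')(E) = Pow(Add(275, E), -1) (Function('f')(E) = Pow(Add(E, 275), -1) = Pow(Add(275, E), -1))
Function('d')(H, h) = Add(-168, Mul(H, h, Add(271, Mul(H, h)))) (Function('d')(H, h) = Add(Mul(Mul(Add(271, Mul(H, h)), H), h), -168) = Add(Mul(Mul(H, Add(271, Mul(H, h))), h), -168) = Add(Mul(H, h, Add(271, Mul(H, h))), -168) = Add(-168, Mul(H, h, Add(271, Mul(H, h)))))
Pow(Add(Function('d')(-136, -15), Function('f')(-276)), -1) = Pow(Add(Add(-168, Mul(Pow(-136, 2), Pow(-15, 2)), Mul(271, -136, -15)), Pow(Add(275, -276), -1)), -1) = Pow(Add(Add(-168, Mul(18496, 225), 552840), Pow(-1, -1)), -1) = Pow(Add(Add(-168, 4161600, 552840), -1), -1) = Pow(Add(4714272, -1), -1) = Pow(4714271, -1) = Rational(1, 4714271)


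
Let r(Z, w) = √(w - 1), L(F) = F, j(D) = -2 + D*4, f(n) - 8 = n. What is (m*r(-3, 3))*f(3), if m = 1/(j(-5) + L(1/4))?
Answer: -44*√2/87 ≈ -0.71523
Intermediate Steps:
f(n) = 8 + n
j(D) = -2 + 4*D
r(Z, w) = √(-1 + w)
m = -4/87 (m = 1/((-2 + 4*(-5)) + 1/4) = 1/((-2 - 20) + ¼) = 1/(-22 + ¼) = 1/(-87/4) = -4/87 ≈ -0.045977)
(m*r(-3, 3))*f(3) = (-4*√(-1 + 3)/87)*(8 + 3) = -4*√2/87*11 = -44*√2/87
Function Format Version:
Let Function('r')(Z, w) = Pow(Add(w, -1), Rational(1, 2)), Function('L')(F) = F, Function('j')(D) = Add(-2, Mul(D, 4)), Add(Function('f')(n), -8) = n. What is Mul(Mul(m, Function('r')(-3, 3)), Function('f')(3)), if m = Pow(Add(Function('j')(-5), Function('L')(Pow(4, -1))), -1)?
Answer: Mul(Rational(-44, 87), Pow(2, Rational(1, 2))) ≈ -0.71523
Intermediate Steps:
Function('f')(n) = Add(8, n)
Function('j')(D) = Add(-2, Mul(4, D))
Function('r')(Z, w) = Pow(Add(-1, w), Rational(1, 2))
m = Rational(-4, 87) (m = Pow(Add(Add(-2, Mul(4, -5)), Pow(4, -1)), -1) = Pow(Add(Add(-2, -20), Rational(1, 4)), -1) = Pow(Add(-22, Rational(1, 4)), -1) = Pow(Rational(-87, 4), -1) = Rational(-4, 87) ≈ -0.045977)
Mul(Mul(m, Function('r')(-3, 3)), Function('f')(3)) = Mul(Mul(Rational(-4, 87), Pow(Add(-1, 3), Rational(1, 2))), Add(8, 3)) = Mul(Mul(Rational(-4, 87), Pow(2, Rational(1, 2))), 11) = Mul(Rational(-44, 87), Pow(2, Rational(1, 2)))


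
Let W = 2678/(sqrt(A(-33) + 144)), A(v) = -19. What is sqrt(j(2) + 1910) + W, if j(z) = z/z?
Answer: 7*sqrt(39) + 2678*sqrt(5)/25 ≈ 283.24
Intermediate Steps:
j(z) = 1
W = 2678*sqrt(5)/25 (W = 2678/(sqrt(-19 + 144)) = 2678/(sqrt(125)) = 2678/((5*sqrt(5))) = 2678*(sqrt(5)/25) = 2678*sqrt(5)/25 ≈ 239.53)
sqrt(j(2) + 1910) + W = sqrt(1 + 1910) + 2678*sqrt(5)/25 = sqrt(1911) + 2678*sqrt(5)/25 = 7*sqrt(39) + 2678*sqrt(5)/25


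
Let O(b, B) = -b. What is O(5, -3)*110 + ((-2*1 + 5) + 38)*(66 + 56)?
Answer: 4452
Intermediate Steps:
O(5, -3)*110 + ((-2*1 + 5) + 38)*(66 + 56) = -1*5*110 + ((-2*1 + 5) + 38)*(66 + 56) = -5*110 + ((-2 + 5) + 38)*122 = -550 + (3 + 38)*122 = -550 + 41*122 = -550 + 5002 = 4452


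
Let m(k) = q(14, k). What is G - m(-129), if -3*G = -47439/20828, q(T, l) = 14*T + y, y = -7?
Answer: -3920679/20828 ≈ -188.24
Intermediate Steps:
q(T, l) = -7 + 14*T (q(T, l) = 14*T - 7 = -7 + 14*T)
m(k) = 189 (m(k) = -7 + 14*14 = -7 + 196 = 189)
G = 15813/20828 (G = -(-15813)/20828 = -⅓*(-47439/20828) = 15813/20828 ≈ 0.75922)
G - m(-129) = 15813/20828 - 1*189 = 15813/20828 - 189 = -3920679/20828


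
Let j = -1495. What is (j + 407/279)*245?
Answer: -102091010/279 ≈ -3.6592e+5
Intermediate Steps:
(j + 407/279)*245 = (-1495 + 407/279)*245 = -416698/279*245 = -102091010/279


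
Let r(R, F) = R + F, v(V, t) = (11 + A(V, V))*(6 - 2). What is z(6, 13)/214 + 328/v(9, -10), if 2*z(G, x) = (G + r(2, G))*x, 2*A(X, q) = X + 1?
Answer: 4751/856 ≈ 5.5502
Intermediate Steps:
A(X, q) = ½ + X/2 (A(X, q) = (X + 1)/2 = (1 + X)/2 = ½ + X/2)
v(V, t) = 46 + 2*V (v(V, t) = (11 + (½ + V/2))*(6 - 2) = (23/2 + V/2)*4 = 46 + 2*V)
r(R, F) = F + R
z(G, x) = x*(2 + 2*G)/2 (z(G, x) = ((G + (G + 2))*x)/2 = ((G + (2 + G))*x)/2 = ((2 + 2*G)*x)/2 = (x*(2 + 2*G))/2 = x*(2 + 2*G)/2)
z(6, 13)/214 + 328/v(9, -10) = (13*(1 + 6))/214 + 328/(46 + 2*9) = (13*7)*(1/214) + 328/(46 + 18) = 91*(1/214) + 328/64 = 91/214 + 328*(1/64) = 91/214 + 41/8 = 4751/856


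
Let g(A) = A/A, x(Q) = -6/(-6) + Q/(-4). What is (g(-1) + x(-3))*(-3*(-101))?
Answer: 3333/4 ≈ 833.25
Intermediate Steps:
x(Q) = 1 - Q/4 (x(Q) = -6*(-⅙) + Q*(-¼) = 1 - Q/4)
g(A) = 1
(g(-1) + x(-3))*(-3*(-101)) = (1 + (1 - ¼*(-3)))*(-3*(-101)) = (1 + (1 + ¾))*303 = (1 + 7/4)*303 = (11/4)*303 = 3333/4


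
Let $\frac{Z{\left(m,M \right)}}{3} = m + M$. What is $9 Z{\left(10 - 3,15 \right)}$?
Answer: $594$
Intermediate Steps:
$Z{\left(m,M \right)} = 3 M + 3 m$ ($Z{\left(m,M \right)} = 3 \left(m + M\right) = 3 \left(M + m\right) = 3 M + 3 m$)
$9 Z{\left(10 - 3,15 \right)} = 9 \left(3 \cdot 15 + 3 \left(10 - 3\right)\right) = 9 \left(45 + 3 \left(10 - 3\right)\right) = 9 \left(45 + 3 \cdot 7\right) = 9 \left(45 + 21\right) = 9 \cdot 66 = 594$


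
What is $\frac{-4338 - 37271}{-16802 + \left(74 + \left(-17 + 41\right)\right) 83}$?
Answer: $\frac{41609}{8668} \approx 4.8003$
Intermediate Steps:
$\frac{-4338 - 37271}{-16802 + \left(74 + \left(-17 + 41\right)\right) 83} = - \frac{41609}{-16802 + \left(74 + 24\right) 83} = - \frac{41609}{-16802 + 98 \cdot 83} = - \frac{41609}{-16802 + 8134} = - \frac{41609}{-8668} = \left(-41609\right) \left(- \frac{1}{8668}\right) = \frac{41609}{8668}$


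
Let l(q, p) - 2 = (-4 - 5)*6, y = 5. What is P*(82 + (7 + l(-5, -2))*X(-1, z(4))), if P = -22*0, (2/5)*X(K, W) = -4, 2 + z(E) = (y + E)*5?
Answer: 0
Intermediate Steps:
l(q, p) = -52 (l(q, p) = 2 + (-4 - 5)*6 = 2 - 9*6 = 2 - 54 = -52)
z(E) = 23 + 5*E (z(E) = -2 + (5 + E)*5 = -2 + (25 + 5*E) = 23 + 5*E)
X(K, W) = -10 (X(K, W) = (5/2)*(-4) = -10)
P = 0
P*(82 + (7 + l(-5, -2))*X(-1, z(4))) = 0*(82 + (7 - 52)*(-10)) = 0*(82 - 45*(-10)) = 0*(82 + 450) = 0*532 = 0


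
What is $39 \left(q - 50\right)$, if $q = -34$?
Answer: $-3276$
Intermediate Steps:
$39 \left(q - 50\right) = 39 \left(-34 - 50\right) = 39 \left(-84\right) = -3276$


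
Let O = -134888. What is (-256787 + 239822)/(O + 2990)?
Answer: 435/3382 ≈ 0.12862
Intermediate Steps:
(-256787 + 239822)/(O + 2990) = (-256787 + 239822)/(-134888 + 2990) = -16965/(-131898) = -16965*(-1/131898) = 435/3382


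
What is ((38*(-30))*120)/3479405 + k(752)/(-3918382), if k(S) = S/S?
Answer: -107207627401/2726727584542 ≈ -0.039317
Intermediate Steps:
k(S) = 1
((38*(-30))*120)/3479405 + k(752)/(-3918382) = ((38*(-30))*120)/3479405 + 1/(-3918382) = -1140*120*(1/3479405) + 1*(-1/3918382) = -136800*1/3479405 - 1/3918382 = -27360/695881 - 1/3918382 = -107207627401/2726727584542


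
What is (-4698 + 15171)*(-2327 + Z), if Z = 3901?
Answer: 16484502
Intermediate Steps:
(-4698 + 15171)*(-2327 + Z) = (-4698 + 15171)*(-2327 + 3901) = 10473*1574 = 16484502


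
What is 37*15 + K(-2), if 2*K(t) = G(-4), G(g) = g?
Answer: 553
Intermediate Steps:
K(t) = -2 (K(t) = (½)*(-4) = -2)
37*15 + K(-2) = 37*15 - 2 = 555 - 2 = 553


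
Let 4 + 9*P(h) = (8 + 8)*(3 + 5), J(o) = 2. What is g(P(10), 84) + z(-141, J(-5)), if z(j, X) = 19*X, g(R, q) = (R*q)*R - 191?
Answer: 426397/27 ≈ 15792.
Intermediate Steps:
P(h) = 124/9 (P(h) = -4/9 + ((8 + 8)*(3 + 5))/9 = -4/9 + (16*8)/9 = -4/9 + (1/9)*128 = -4/9 + 128/9 = 124/9)
g(R, q) = -191 + q*R**2 (g(R, q) = q*R**2 - 191 = -191 + q*R**2)
g(P(10), 84) + z(-141, J(-5)) = (-191 + 84*(124/9)**2) + 19*2 = (-191 + 84*(15376/81)) + 38 = (-191 + 430528/27) + 38 = 425371/27 + 38 = 426397/27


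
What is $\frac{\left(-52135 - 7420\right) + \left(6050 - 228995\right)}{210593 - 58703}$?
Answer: $- \frac{28250}{15189} \approx -1.8599$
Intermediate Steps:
$\frac{\left(-52135 - 7420\right) + \left(6050 - 228995\right)}{210593 - 58703} = \frac{\left(-52135 - 7420\right) + \left(6050 - 228995\right)}{151890} = \left(-59555 - 222945\right) \frac{1}{151890} = \left(-282500\right) \frac{1}{151890} = - \frac{28250}{15189}$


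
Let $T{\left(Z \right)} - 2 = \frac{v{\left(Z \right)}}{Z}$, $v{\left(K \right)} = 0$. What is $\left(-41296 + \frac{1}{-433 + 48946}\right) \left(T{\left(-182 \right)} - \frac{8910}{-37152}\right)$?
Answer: $- \frac{3087228377227}{33376944} \approx -92496.0$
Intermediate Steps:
$T{\left(Z \right)} = 2$ ($T{\left(Z \right)} = 2 + \frac{0}{Z} = 2 + 0 = 2$)
$\left(-41296 + \frac{1}{-433 + 48946}\right) \left(T{\left(-182 \right)} - \frac{8910}{-37152}\right) = \left(-41296 + \frac{1}{-433 + 48946}\right) \left(2 - \frac{8910}{-37152}\right) = \left(-41296 + \frac{1}{48513}\right) \left(2 - - \frac{165}{688}\right) = \left(-41296 + \frac{1}{48513}\right) \left(2 + \frac{165}{688}\right) = \left(- \frac{2003392847}{48513}\right) \frac{1541}{688} = - \frac{3087228377227}{33376944}$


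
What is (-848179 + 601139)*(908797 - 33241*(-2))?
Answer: -240932924160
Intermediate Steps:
(-848179 + 601139)*(908797 - 33241*(-2)) = -247040*(908797 + 66482) = -247040*975279 = -240932924160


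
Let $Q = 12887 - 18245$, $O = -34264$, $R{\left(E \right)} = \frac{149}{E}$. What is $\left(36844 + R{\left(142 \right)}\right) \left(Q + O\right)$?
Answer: $- \frac{103651092567}{71} \approx -1.4599 \cdot 10^{9}$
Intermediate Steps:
$Q = -5358$ ($Q = 12887 - 18245 = -5358$)
$\left(36844 + R{\left(142 \right)}\right) \left(Q + O\right) = \left(36844 + \frac{149}{142}\right) \left(-5358 - 34264\right) = \left(36844 + 149 \cdot \frac{1}{142}\right) \left(-39622\right) = \left(36844 + \frac{149}{142}\right) \left(-39622\right) = \frac{5231997}{142} \left(-39622\right) = - \frac{103651092567}{71}$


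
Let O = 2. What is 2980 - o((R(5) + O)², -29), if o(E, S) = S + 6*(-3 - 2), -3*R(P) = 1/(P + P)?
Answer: 3039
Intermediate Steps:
R(P) = -1/(6*P) (R(P) = -1/(3*(P + P)) = -1/(2*P)/3 = -1/(6*P))
o(E, S) = -30 + S (o(E, S) = S + 6*(-5) = S - 30 = -30 + S)
2980 - o((R(5) + O)², -29) = 2980 - (-30 - 29) = 2980 - 1*(-59) = 2980 + 59 = 3039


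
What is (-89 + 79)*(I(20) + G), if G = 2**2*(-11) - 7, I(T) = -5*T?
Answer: 1510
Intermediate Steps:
G = -51 (G = 4*(-11) - 7 = -44 - 7 = -51)
(-89 + 79)*(I(20) + G) = (-89 + 79)*(-5*20 - 51) = -10*(-100 - 51) = -10*(-151) = 1510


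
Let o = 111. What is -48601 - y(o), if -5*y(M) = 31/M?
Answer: -26973524/555 ≈ -48601.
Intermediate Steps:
y(M) = -31/(5*M)
-48601 - y(o) = -48601 - (-31)/(5*111) = -48601 - 1*(-31/555) = -48601 + 31/555 = -26973524/555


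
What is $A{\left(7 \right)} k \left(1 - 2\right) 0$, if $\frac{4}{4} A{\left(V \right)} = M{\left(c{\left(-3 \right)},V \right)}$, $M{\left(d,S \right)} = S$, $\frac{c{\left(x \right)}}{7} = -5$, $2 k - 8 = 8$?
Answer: $0$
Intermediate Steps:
$k = 8$ ($k = 4 + \frac{1}{2} \cdot 8 = 4 + 4 = 8$)
$c{\left(x \right)} = -35$ ($c{\left(x \right)} = 7 \left(-5\right) = -35$)
$A{\left(V \right)} = V$
$A{\left(7 \right)} k \left(1 - 2\right) 0 = 7 \cdot 8 \left(1 - 2\right) 0 = 56 \left(\left(-1\right) 0\right) = 56 \cdot 0 = 0$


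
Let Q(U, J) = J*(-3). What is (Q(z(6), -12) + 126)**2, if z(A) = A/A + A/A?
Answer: 26244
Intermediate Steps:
z(A) = 2 (z(A) = 1 + 1 = 2)
Q(U, J) = -3*J
(Q(z(6), -12) + 126)**2 = (-3*(-12) + 126)**2 = (36 + 126)**2 = 162**2 = 26244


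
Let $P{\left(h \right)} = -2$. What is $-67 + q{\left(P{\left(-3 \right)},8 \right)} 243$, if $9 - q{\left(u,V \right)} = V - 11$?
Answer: $2849$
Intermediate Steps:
$q{\left(u,V \right)} = 20 - V$ ($q{\left(u,V \right)} = 9 - \left(V - 11\right) = 9 - \left(-11 + V\right) = 20 - V$)
$-67 + q{\left(P{\left(-3 \right)},8 \right)} 243 = -67 + \left(20 - 8\right) 243 = -67 + 12 \cdot 243 = -67 + 2916 = 2849$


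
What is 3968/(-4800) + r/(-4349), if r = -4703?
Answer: 83087/326175 ≈ 0.25473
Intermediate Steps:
3968/(-4800) + r/(-4349) = 3968/(-4800) - 4703/(-4349) = 3968*(-1/4800) - 4703*(-1/4349) = -62/75 + 4703/4349 = 83087/326175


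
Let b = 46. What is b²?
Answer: 2116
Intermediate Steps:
b² = 46² = 2116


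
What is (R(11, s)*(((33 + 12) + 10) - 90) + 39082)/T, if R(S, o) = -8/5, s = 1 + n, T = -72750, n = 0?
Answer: -6523/12125 ≈ -0.53798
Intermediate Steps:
s = 1 (s = 1 + 0 = 1)
R(S, o) = -8/5 (R(S, o) = -8*⅕ = -8/5)
(R(11, s)*(((33 + 12) + 10) - 90) + 39082)/T = (-8*(((33 + 12) + 10) - 90)/5 + 39082)/(-72750) = (-8*((45 + 10) - 90)/5 + 39082)*(-1/72750) = (-8*(55 - 90)/5 + 39082)*(-1/72750) = (-8/5*(-35) + 39082)*(-1/72750) = (56 + 39082)*(-1/72750) = 39138*(-1/72750) = -6523/12125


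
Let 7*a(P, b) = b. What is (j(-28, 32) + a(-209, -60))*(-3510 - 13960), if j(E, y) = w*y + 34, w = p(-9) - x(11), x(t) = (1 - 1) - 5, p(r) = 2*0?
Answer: -22676060/7 ≈ -3.2394e+6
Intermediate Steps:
p(r) = 0
a(P, b) = b/7
x(t) = -5 (x(t) = 0 - 5 = -5)
w = 5 (w = 0 - 1*(-5) = 0 + 5 = 5)
j(E, y) = 34 + 5*y (j(E, y) = 5*y + 34 = 34 + 5*y)
(j(-28, 32) + a(-209, -60))*(-3510 - 13960) = ((34 + 5*32) + (⅐)*(-60))*(-3510 - 13960) = ((34 + 160) - 60/7)*(-17470) = (194 - 60/7)*(-17470) = (1298/7)*(-17470) = -22676060/7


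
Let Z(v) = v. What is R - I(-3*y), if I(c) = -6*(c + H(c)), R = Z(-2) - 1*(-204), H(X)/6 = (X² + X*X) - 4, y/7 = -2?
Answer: 127318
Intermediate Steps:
y = -14 (y = 7*(-2) = -14)
H(X) = -24 + 12*X² (H(X) = 6*((X² + X*X) - 4) = 6*((X² + X²) - 4) = 6*(2*X² - 4) = 6*(-4 + 2*X²) = -24 + 12*X²)
R = 202 (R = -2 - 1*(-204) = -2 + 204 = 202)
I(c) = 144 - 72*c² - 6*c (I(c) = -6*(c + (-24 + 12*c²)) = -6*(-24 + c + 12*c²) = 144 - 72*c² - 6*c)
R - I(-3*y) = 202 - (144 - 72*(-3*(-14))² - (-18)*(-14)) = 202 - (144 - 72*42² - 6*42) = 202 - (144 - 72*1764 - 252) = 202 - (144 - 127008 - 252) = 202 - 1*(-127116) = 202 + 127116 = 127318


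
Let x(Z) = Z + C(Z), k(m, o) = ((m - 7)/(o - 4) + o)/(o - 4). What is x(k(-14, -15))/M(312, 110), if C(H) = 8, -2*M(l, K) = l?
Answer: -788/14079 ≈ -0.055970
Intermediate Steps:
M(l, K) = -l/2
k(m, o) = (o + (-7 + m)/(-4 + o))/(-4 + o) (k(m, o) = ((-7 + m)/(-4 + o) + o)/(-4 + o) = (o + (-7 + m)/(-4 + o))/(-4 + o))
x(Z) = 8 + Z (x(Z) = Z + 8 = 8 + Z)
x(k(-14, -15))/M(312, 110) = (8 + (-7 - 14 + (-15)² - 4*(-15))/(-4 - 15)²)/((-½*312)) = (8 + (-7 - 14 + 225 + 60)/(-19)²)/(-156) = (8 + (1/361)*264)*(-1/156) = (8 + 264/361)*(-1/156) = (3152/361)*(-1/156) = -788/14079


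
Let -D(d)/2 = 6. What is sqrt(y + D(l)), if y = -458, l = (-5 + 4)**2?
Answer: I*sqrt(470) ≈ 21.679*I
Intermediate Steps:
l = 1 (l = (-1)**2 = 1)
D(d) = -12 (D(d) = -2*6 = -12)
sqrt(y + D(l)) = sqrt(-458 - 12) = sqrt(-470) = I*sqrt(470)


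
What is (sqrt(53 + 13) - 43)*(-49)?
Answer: 2107 - 49*sqrt(66) ≈ 1708.9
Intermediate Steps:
(sqrt(53 + 13) - 43)*(-49) = (sqrt(66) - 43)*(-49) = (-43 + sqrt(66))*(-49) = 2107 - 49*sqrt(66)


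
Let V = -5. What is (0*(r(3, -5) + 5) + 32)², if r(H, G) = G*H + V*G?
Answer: 1024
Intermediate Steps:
r(H, G) = -5*G + G*H (r(H, G) = G*H - 5*G = -5*G + G*H)
(0*(r(3, -5) + 5) + 32)² = (0*(-5*(-5 + 3) + 5) + 32)² = (0*(-5*(-2) + 5) + 32)² = (0*(10 + 5) + 32)² = (0*15 + 32)² = (0 + 32)² = 32² = 1024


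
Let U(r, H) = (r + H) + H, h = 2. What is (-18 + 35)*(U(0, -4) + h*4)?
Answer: 0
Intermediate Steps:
U(r, H) = r + 2*H (U(r, H) = (H + r) + H = r + 2*H)
(-18 + 35)*(U(0, -4) + h*4) = (-18 + 35)*((0 + 2*(-4)) + 2*4) = 17*((0 - 8) + 8) = 17*(-8 + 8) = 17*0 = 0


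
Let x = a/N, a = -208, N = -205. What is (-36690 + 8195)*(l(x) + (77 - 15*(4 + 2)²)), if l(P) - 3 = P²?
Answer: 2681064804/205 ≈ 1.3078e+7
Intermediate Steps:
x = 208/205 (x = -208/(-205) = -208*(-1/205) = 208/205 ≈ 1.0146)
l(P) = 3 + P²
(-36690 + 8195)*(l(x) + (77 - 15*(4 + 2)²)) = (-36690 + 8195)*((3 + (208/205)²) + (77 - 15*(4 + 2)²)) = -28495*((3 + 43264/42025) + (77 - 15*6²)) = -28495*(169339/42025 + (77 - 15*36)) = -28495*(169339/42025 + (77 - 540)) = -28495*(169339/42025 - 463) = -28495*(-19288236/42025) = 2681064804/205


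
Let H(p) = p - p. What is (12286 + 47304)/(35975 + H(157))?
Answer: 11918/7195 ≈ 1.6564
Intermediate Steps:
H(p) = 0
(12286 + 47304)/(35975 + H(157)) = (12286 + 47304)/(35975 + 0) = 59590/35975 = 59590*(1/35975) = 11918/7195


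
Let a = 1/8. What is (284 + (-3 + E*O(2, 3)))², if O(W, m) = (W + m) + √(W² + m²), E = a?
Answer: (2253 + √13)²/64 ≈ 79567.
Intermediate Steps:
a = ⅛ ≈ 0.12500
E = ⅛ ≈ 0.12500
O(W, m) = W + m + √(W² + m²)
(284 + (-3 + E*O(2, 3)))² = (284 + (-3 + (2 + 3 + √(2² + 3²))/8))² = (284 + (-3 + (2 + 3 + √(4 + 9))/8))² = (284 + (-3 + (2 + 3 + √13)/8))² = (284 + (-3 + (5 + √13)/8))² = (284 + (-3 + (5/8 + √13/8)))² = (284 + (-19/8 + √13/8))² = (2253/8 + √13/8)²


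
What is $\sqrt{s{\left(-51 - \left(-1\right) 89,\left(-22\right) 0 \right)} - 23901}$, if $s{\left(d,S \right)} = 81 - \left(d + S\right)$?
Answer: $i \sqrt{23858} \approx 154.46 i$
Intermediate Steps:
$s{\left(d,S \right)} = 81 - S - d$ ($s{\left(d,S \right)} = 81 - \left(S + d\right) = 81 - S - d$)
$\sqrt{s{\left(-51 - \left(-1\right) 89,\left(-22\right) 0 \right)} - 23901} = \sqrt{\left(81 - \left(-22\right) 0 - \left(-51 - \left(-1\right) 89\right)\right) - 23901} = \sqrt{\left(81 - 0 - \left(-51 - -89\right)\right) - 23901} = \sqrt{\left(81 + 0 - \left(-51 + 89\right)\right) - 23901} = \sqrt{\left(81 + 0 - 38\right) - 23901} = \sqrt{43 - 23901} = \sqrt{-23858} = i \sqrt{23858}$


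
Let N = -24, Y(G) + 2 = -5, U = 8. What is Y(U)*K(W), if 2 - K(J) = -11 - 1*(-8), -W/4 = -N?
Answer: -35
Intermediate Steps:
Y(G) = -7 (Y(G) = -2 - 5 = -7)
W = -96 (W = -(-4)*(-24) = -4*24 = -96)
K(J) = 5 (K(J) = 2 - (-11 - 1*(-8)) = 2 - (-11 + 8) = 2 - 1*(-3) = 2 + 3 = 5)
Y(U)*K(W) = -7*5 = -35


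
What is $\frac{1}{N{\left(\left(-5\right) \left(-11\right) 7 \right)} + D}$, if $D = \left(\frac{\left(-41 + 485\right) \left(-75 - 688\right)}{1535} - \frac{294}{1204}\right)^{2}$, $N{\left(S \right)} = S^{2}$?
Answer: $\frac{17426640100}{3433755859379629} \approx 5.0751 \cdot 10^{-6}$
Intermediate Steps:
$D = \frac{850692130557129}{17426640100}$ ($D = \left(444 \left(-763\right) \frac{1}{1535} - \frac{21}{86}\right)^{2} = \left(\left(-338772\right) \frac{1}{1535} - \frac{21}{86}\right)^{2} = \left(- \frac{338772}{1535} - \frac{21}{86}\right)^{2} = \left(- \frac{29166627}{132010}\right)^{2} = \frac{850692130557129}{17426640100} \approx 48816.0$)
$\frac{1}{N{\left(\left(-5\right) \left(-11\right) 7 \right)} + D} = \frac{1}{\left(\left(-5\right) \left(-11\right) 7\right)^{2} + \frac{850692130557129}{17426640100}} = \frac{1}{\left(55 \cdot 7\right)^{2} + \frac{850692130557129}{17426640100}} = \frac{1}{385^{2} + \frac{850692130557129}{17426640100}} = \frac{1}{148225 + \frac{850692130557129}{17426640100}} = \frac{1}{\frac{3433755859379629}{17426640100}} = \frac{17426640100}{3433755859379629}$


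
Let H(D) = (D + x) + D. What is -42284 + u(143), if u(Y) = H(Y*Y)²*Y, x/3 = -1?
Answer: 239153304291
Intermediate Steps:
x = -3 (x = 3*(-1) = -3)
H(D) = -3 + 2*D (H(D) = (D - 3) + D = (-3 + D) + D = -3 + 2*D)
u(Y) = Y*(-3 + 2*Y²)² (u(Y) = (-3 + 2*(Y*Y))²*Y = (-3 + 2*Y²)²*Y = Y*(-3 + 2*Y²)²)
-42284 + u(143) = -42284 + 143*(-3 + 2*143²)² = -42284 + 143*(-3 + 2*20449)² = -42284 + 143*(-3 + 40898)² = -42284 + 143*40895² = -42284 + 143*1672401025 = -42284 + 239153346575 = 239153304291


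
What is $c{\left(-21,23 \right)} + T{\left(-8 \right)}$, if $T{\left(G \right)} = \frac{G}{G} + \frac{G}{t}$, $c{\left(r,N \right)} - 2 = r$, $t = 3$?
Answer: $- \frac{62}{3} \approx -20.667$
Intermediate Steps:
$c{\left(r,N \right)} = 2 + r$
$T{\left(G \right)} = 1 + \frac{G}{3}$ ($T{\left(G \right)} = \frac{G}{G} + \frac{G}{3} = 1 + G \frac{1}{3} = 1 + \frac{G}{3}$)
$c{\left(-21,23 \right)} + T{\left(-8 \right)} = \left(2 - 21\right) + \left(1 + \frac{1}{3} \left(-8\right)\right) = -19 + \left(1 - \frac{8}{3}\right) = -19 - \frac{5}{3} = - \frac{62}{3}$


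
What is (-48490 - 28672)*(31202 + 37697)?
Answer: -5316384638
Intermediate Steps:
(-48490 - 28672)*(31202 + 37697) = -77162*68899 = -5316384638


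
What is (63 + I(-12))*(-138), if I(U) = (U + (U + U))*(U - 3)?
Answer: -83214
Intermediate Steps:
I(U) = 3*U*(-3 + U) (I(U) = (U + 2*U)*(-3 + U) = (3*U)*(-3 + U) = 3*U*(-3 + U))
(63 + I(-12))*(-138) = (63 + 3*(-12)*(-3 - 12))*(-138) = (63 + 3*(-12)*(-15))*(-138) = (63 + 540)*(-138) = 603*(-138) = -83214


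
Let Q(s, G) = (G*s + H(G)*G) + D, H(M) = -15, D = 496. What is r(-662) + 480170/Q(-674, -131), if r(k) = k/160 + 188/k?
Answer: 417843089/480638480 ≈ 0.86935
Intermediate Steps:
Q(s, G) = 496 - 15*G + G*s (Q(s, G) = (G*s - 15*G) + 496 = (-15*G + G*s) + 496 = 496 - 15*G + G*s)
r(k) = 188/k + k/160 (r(k) = k*(1/160) + 188/k = k/160 + 188/k = 188/k + k/160)
r(-662) + 480170/Q(-674, -131) = (188/(-662) + (1/160)*(-662)) + 480170/(496 - 15*(-131) - 131*(-674)) = (188*(-1/662) - 331/80) + 480170/(496 + 1965 + 88294) = (-94/331 - 331/80) + 480170/90755 = -117081/26480 + 480170*(1/90755) = -117081/26480 + 96034/18151 = 417843089/480638480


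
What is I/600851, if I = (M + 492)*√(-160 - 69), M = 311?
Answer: 803*I*√229/600851 ≈ 0.020224*I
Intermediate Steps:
I = 803*I*√229 (I = (311 + 492)*√(-160 - 69) = 803*√(-229) = 803*(I*√229) = 803*I*√229 ≈ 12152.0*I)
I/600851 = (803*I*√229)/600851 = (803*I*√229)*(1/600851) = 803*I*√229/600851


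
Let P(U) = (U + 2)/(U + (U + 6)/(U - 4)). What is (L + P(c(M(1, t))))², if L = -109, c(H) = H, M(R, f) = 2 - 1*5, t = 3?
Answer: 6806881/576 ≈ 11818.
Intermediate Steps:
M(R, f) = -3 (M(R, f) = 2 - 5 = -3)
P(U) = (2 + U)/(U + (6 + U)/(-4 + U))
(L + P(c(M(1, t))))² = (-109 + (-8 + (-3)² - 2*(-3))/(6 + (-3)² - 3*(-3)))² = (-109 + (-8 + 9 + 6)/(6 + 9 + 9))² = (-109 + 7/24)² = (-2609/24)² = 6806881/576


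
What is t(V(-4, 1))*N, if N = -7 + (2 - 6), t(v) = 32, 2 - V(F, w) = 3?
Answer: -352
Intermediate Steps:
V(F, w) = -1 (V(F, w) = 2 - 1*3 = 2 - 3 = -1)
N = -11 (N = -7 - 4 = -11)
t(V(-4, 1))*N = 32*(-11) = -352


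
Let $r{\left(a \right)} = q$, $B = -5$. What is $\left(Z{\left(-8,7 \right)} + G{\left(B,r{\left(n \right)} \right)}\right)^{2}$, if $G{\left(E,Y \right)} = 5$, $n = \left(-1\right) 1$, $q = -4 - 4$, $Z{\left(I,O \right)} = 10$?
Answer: $225$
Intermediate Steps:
$q = -8$ ($q = -4 - 4 = -8$)
$n = -1$
$r{\left(a \right)} = -8$
$\left(Z{\left(-8,7 \right)} + G{\left(B,r{\left(n \right)} \right)}\right)^{2} = \left(10 + 5\right)^{2} = 15^{2} = 225$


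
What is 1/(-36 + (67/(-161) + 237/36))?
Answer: -1932/57637 ≈ -0.033520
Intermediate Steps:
1/(-36 + (67/(-161) + 237/36)) = 1/(-36 + (67*(-1/161) + 237*(1/36))) = 1/(-36 + (-67/161 + 79/12)) = 1/(-36 + 11915/1932) = 1/(-57637/1932) = -1932/57637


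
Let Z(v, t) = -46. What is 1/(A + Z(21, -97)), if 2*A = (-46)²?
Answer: 1/1012 ≈ 0.00098814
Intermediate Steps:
A = 1058 (A = (½)*(-46)² = (½)*2116 = 1058)
1/(A + Z(21, -97)) = 1/(1058 - 46) = 1/1012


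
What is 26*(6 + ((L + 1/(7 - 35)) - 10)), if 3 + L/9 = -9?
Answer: -40781/14 ≈ -2912.9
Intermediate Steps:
L = -108 (L = -27 + 9*(-9) = -27 - 81 = -108)
26*(6 + ((L + 1/(7 - 35)) - 10)) = 26*(6 + ((-108 + 1/(7 - 35)) - 10)) = 26*(6 + ((-108 + 1/(-28)) - 10)) = 26*(6 + ((-108 - 1/28) - 10)) = 26*(6 + (-3025/28 - 10)) = 26*(6 - 3305/28) = 26*(-3137/28) = -40781/14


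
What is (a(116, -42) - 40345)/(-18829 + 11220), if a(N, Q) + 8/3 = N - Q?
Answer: 120569/22827 ≈ 5.2819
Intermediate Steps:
a(N, Q) = -8/3 + N - Q (a(N, Q) = -8/3 + (N - Q) = -8/3 + N - Q)
(a(116, -42) - 40345)/(-18829 + 11220) = ((-8/3 + 116 - 1*(-42)) - 40345)/(-18829 + 11220) = ((-8/3 + 116 + 42) - 40345)/(-7609) = (466/3 - 40345)*(-1/7609) = -120569/3*(-1/7609) = 120569/22827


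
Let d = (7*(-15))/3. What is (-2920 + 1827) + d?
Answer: -1128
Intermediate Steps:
d = -35 (d = -105*1/3 = -35)
(-2920 + 1827) + d = (-2920 + 1827) - 35 = -1093 - 35 = -1128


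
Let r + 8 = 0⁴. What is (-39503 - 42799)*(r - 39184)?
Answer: 3225579984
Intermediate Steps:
r = -8 (r = -8 + 0⁴ = -8 + 0 = -8)
(-39503 - 42799)*(r - 39184) = (-39503 - 42799)*(-8 - 39184) = -82302*(-39192) = 3225579984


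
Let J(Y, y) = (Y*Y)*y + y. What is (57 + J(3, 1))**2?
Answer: 4489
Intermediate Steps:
J(Y, y) = y + y*Y**2 (J(Y, y) = Y**2*y + y = y*Y**2 + y = y + y*Y**2)
(57 + J(3, 1))**2 = (57 + 1*(1 + 3**2))**2 = (57 + 1*(1 + 9))**2 = (57 + 1*10)**2 = (57 + 10)**2 = 67**2 = 4489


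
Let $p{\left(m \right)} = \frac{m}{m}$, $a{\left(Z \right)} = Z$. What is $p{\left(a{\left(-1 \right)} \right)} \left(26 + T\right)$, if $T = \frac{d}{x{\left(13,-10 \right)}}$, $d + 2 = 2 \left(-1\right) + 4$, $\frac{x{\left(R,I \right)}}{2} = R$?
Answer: $26$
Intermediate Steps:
$x{\left(R,I \right)} = 2 R$
$d = 0$ ($d = -2 + \left(2 \left(-1\right) + 4\right) = -2 + \left(-2 + 4\right) = -2 + 2 = 0$)
$T = 0$ ($T = \frac{0}{2 \cdot 13} = \frac{0}{26} = 0 \cdot \frac{1}{26} = 0$)
$p{\left(m \right)} = 1$
$p{\left(a{\left(-1 \right)} \right)} \left(26 + T\right) = 1 \left(26 + 0\right) = 1 \cdot 26 = 26$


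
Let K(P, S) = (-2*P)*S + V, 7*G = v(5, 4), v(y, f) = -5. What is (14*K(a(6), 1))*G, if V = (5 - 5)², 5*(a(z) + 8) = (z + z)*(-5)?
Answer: -400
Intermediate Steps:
G = -5/7 (G = (⅐)*(-5) = -5/7 ≈ -0.71429)
a(z) = -8 - 2*z (a(z) = -8 + ((z + z)*(-5))/5 = -8 + ((2*z)*(-5))/5 = -8 + (-10*z)/5 = -8 - 2*z)
V = 0 (V = 0² = 0)
K(P, S) = -2*P*S (K(P, S) = (-2*P)*S + 0 = -2*P*S + 0 = -2*P*S)
(14*K(a(6), 1))*G = (14*(-2*(-8 - 2*6)*1))*(-5/7) = (14*(-2*(-8 - 12)*1))*(-5/7) = (14*(-2*(-20)*1))*(-5/7) = (14*40)*(-5/7) = 560*(-5/7) = -400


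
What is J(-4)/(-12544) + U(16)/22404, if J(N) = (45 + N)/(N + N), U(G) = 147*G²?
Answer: 314780419/187357184 ≈ 1.6801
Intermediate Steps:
J(N) = (45 + N)/(2*N) (J(N) = (45 + N)/((2*N)) = (45 + N)*(1/(2*N)) = (45 + N)/(2*N))
J(-4)/(-12544) + U(16)/22404 = ((½)*(45 - 4)/(-4))/(-12544) + (147*16²)/22404 = ((½)*(-¼)*41)*(-1/12544) + (147*256)*(1/22404) = -41/8*(-1/12544) + 37632*(1/22404) = 41/100352 + 3136/1867 = 314780419/187357184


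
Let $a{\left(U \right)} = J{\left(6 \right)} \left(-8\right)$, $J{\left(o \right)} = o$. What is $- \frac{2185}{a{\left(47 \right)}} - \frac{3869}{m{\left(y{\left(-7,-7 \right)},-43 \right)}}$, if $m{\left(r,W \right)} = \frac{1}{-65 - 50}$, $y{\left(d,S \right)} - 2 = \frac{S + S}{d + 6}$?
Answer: $\frac{21359065}{48} \approx 4.4498 \cdot 10^{5}$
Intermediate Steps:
$y{\left(d,S \right)} = 2 + \frac{2 S}{6 + d}$ ($y{\left(d,S \right)} = 2 + \frac{S + S}{d + 6} = 2 + \frac{2 S}{6 + d}$)
$m{\left(r,W \right)} = - \frac{1}{115}$ ($m{\left(r,W \right)} = \frac{1}{-115} = - \frac{1}{115}$)
$a{\left(U \right)} = -48$ ($a{\left(U \right)} = 6 \left(-8\right) = -48$)
$- \frac{2185}{a{\left(47 \right)}} - \frac{3869}{m{\left(y{\left(-7,-7 \right)},-43 \right)}} = - \frac{2185}{-48} - \frac{3869}{- \frac{1}{115}} = \left(-2185\right) \left(- \frac{1}{48}\right) - -444935 = \frac{2185}{48} + 444935 = \frac{21359065}{48}$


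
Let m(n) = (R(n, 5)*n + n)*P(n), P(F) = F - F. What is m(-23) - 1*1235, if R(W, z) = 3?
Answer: -1235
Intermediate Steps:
P(F) = 0
m(n) = 0 (m(n) = (3*n + n)*0 = (4*n)*0 = 0)
m(-23) - 1*1235 = 0 - 1*1235 = 0 - 1235 = -1235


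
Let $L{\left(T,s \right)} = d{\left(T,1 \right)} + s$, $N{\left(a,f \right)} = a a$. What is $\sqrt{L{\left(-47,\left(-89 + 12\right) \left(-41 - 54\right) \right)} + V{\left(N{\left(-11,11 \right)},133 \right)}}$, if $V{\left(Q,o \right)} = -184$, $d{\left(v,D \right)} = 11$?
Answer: $\sqrt{7142} \approx 84.51$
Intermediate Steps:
$N{\left(a,f \right)} = a^{2}$
$L{\left(T,s \right)} = 11 + s$
$\sqrt{L{\left(-47,\left(-89 + 12\right) \left(-41 - 54\right) \right)} + V{\left(N{\left(-11,11 \right)},133 \right)}} = \sqrt{\left(11 + \left(-89 + 12\right) \left(-41 - 54\right)\right) - 184} = \sqrt{\left(11 - -7315\right) - 184} = \sqrt{\left(11 + 7315\right) - 184} = \sqrt{7326 - 184} = \sqrt{7142}$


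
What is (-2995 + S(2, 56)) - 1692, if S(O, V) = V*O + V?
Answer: -4519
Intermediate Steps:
S(O, V) = V + O*V (S(O, V) = O*V + V = V + O*V)
(-2995 + S(2, 56)) - 1692 = (-2995 + 56*(1 + 2)) - 1692 = (-2995 + 56*3) - 1692 = (-2995 + 168) - 1692 = -2827 - 1692 = -4519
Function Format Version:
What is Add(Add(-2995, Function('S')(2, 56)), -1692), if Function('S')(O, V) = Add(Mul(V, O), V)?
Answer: -4519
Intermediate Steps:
Function('S')(O, V) = Add(V, Mul(O, V)) (Function('S')(O, V) = Add(Mul(O, V), V) = Add(V, Mul(O, V)))
Add(Add(-2995, Function('S')(2, 56)), -1692) = Add(Add(-2995, Mul(56, Add(1, 2))), -1692) = Add(Add(-2995, Mul(56, 3)), -1692) = Add(Add(-2995, 168), -1692) = Add(-2827, -1692) = -4519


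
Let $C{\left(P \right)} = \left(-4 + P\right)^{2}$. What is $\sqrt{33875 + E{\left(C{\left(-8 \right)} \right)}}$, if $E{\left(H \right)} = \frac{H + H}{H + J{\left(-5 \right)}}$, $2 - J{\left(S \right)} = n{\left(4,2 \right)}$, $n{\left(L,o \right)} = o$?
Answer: $\sqrt{33877} \approx 184.06$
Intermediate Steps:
$J{\left(S \right)} = 0$ ($J{\left(S \right)} = 2 - 2 = 0$)
$E{\left(H \right)} = 2$ ($E{\left(H \right)} = \frac{H + H}{H + 0} = \frac{2 H}{H} = 2$)
$\sqrt{33875 + E{\left(C{\left(-8 \right)} \right)}} = \sqrt{33875 + 2} = \sqrt{33877}$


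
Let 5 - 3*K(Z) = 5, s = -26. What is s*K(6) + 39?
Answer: 39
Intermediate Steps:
K(Z) = 0 (K(Z) = 5/3 - ⅓*5 = 5/3 - 5/3 = 0)
s*K(6) + 39 = -26*0 + 39 = 0 + 39 = 39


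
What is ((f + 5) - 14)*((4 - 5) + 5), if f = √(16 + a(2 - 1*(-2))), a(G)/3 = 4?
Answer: -36 + 8*√7 ≈ -14.834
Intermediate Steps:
a(G) = 12 (a(G) = 3*4 = 12)
f = 2*√7 (f = √(16 + 12) = √28 = 2*√7 ≈ 5.2915)
((f + 5) - 14)*((4 - 5) + 5) = ((2*√7 + 5) - 14)*((4 - 5) + 5) = ((5 + 2*√7) - 14)*(-1 + 5) = (-9 + 2*√7)*4 = -36 + 8*√7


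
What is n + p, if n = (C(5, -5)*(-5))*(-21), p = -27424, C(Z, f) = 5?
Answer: -26899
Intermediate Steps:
n = 525 (n = (5*(-5))*(-21) = -25*(-21) = 525)
n + p = 525 - 27424 = -26899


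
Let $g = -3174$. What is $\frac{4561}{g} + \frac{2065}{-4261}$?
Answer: $- \frac{25988731}{13524414} \approx -1.9216$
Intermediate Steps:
$\frac{4561}{g} + \frac{2065}{-4261} = \frac{4561}{-3174} + \frac{2065}{-4261} = 4561 \left(- \frac{1}{3174}\right) + 2065 \left(- \frac{1}{4261}\right) = - \frac{4561}{3174} - \frac{2065}{4261} = - \frac{25988731}{13524414}$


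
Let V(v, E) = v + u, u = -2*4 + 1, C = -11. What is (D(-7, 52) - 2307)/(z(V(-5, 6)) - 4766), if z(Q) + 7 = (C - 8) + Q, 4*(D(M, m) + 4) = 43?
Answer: 9201/19216 ≈ 0.47882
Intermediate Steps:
u = -7 (u = -8 + 1 = -7)
D(M, m) = 27/4 (D(M, m) = -4 + (¼)*43 = -4 + 43/4 = 27/4)
V(v, E) = -7 + v (V(v, E) = v - 7 = -7 + v)
z(Q) = -26 + Q (z(Q) = -7 + ((-11 - 8) + Q) = -7 + (-19 + Q) = -26 + Q)
(D(-7, 52) - 2307)/(z(V(-5, 6)) - 4766) = (27/4 - 2307)/((-26 + (-7 - 5)) - 4766) = -9201/(4*((-26 - 12) - 4766)) = -9201/(4*(-38 - 4766)) = -9201/4/(-4804) = -9201/4*(-1/4804) = 9201/19216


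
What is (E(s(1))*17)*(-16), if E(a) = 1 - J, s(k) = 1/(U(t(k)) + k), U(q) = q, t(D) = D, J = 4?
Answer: 816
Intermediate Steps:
s(k) = 1/(2*k) (s(k) = 1/(k + k) = 1/(2*k))
E(a) = -3 (E(a) = 1 - 1*4 = 1 - 4 = -3)
(E(s(1))*17)*(-16) = -3*17*(-16) = -51*(-16) = 816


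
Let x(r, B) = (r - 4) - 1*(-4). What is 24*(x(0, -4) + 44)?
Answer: 1056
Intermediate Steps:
x(r, B) = r (x(r, B) = (-4 + r) + 4 = r)
24*(x(0, -4) + 44) = 24*(0 + 44) = 24*44 = 1056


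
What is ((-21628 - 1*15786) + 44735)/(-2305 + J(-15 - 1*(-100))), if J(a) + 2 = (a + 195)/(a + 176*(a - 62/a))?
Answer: -9282391073/2925051491 ≈ -3.1734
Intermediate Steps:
J(a) = -2 + (195 + a)/(-10912/a + 177*a) (J(a) = -2 + (a + 195)/(a + 176*(a - 62/a)) = -2 + (195 + a)/(a + (-10912/a + 176*a)) = -2 + (195 + a)/(-10912/a + 177*a))
((-21628 - 1*15786) + 44735)/(-2305 + J(-15 - 1*(-100))) = ((-21628 - 1*15786) + 44735)/(-2305 + (21824 - 353*(-15 - 1*(-100))² + 195*(-15 - 1*(-100)))/(-10912 + 177*(-15 - 1*(-100))²)) = ((-21628 - 15786) + 44735)/(-2305 + (21824 - 353*(-15 + 100)² + 195*(-15 + 100))/(-10912 + 177*(-15 + 100)²)) = (-37414 + 44735)/(-2305 + (21824 - 353*85² + 195*85)/(-10912 + 177*85²)) = 7321/(-2305 + (21824 - 353*7225 + 16575)/(-10912 + 177*7225)) = 7321/(-2305 + (21824 - 2550425 + 16575)/(-10912 + 1278825)) = 7321/(-2305 - 2512026/1267913) = 7321/(-2925051491/1267913) = 7321*(-1267913/2925051491) = -9282391073/2925051491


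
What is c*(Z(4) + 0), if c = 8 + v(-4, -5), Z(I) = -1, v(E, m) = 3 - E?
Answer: -15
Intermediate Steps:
c = 15 (c = 8 + (3 - 1*(-4)) = 8 + (3 + 4) = 8 + 7 = 15)
c*(Z(4) + 0) = 15*(-1 + 0) = 15*(-1) = -15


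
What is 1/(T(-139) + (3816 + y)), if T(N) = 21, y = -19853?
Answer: -1/16016 ≈ -6.2438e-5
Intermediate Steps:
1/(T(-139) + (3816 + y)) = 1/(21 + (3816 - 19853)) = 1/(21 - 16037) = 1/(-16016) = -1/16016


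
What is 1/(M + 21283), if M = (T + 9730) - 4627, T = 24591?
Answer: 1/50977 ≈ 1.9617e-5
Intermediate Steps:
M = 29694 (M = (24591 + 9730) - 4627 = 34321 - 4627 = 29694)
1/(M + 21283) = 1/(29694 + 21283) = 1/50977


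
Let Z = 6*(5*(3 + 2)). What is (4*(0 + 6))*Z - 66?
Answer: 3534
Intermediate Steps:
Z = 150 (Z = 6*(5*5) = 6*25 = 150)
(4*(0 + 6))*Z - 66 = (4*(0 + 6))*150 - 66 = (4*6)*150 - 66 = 24*150 - 66 = 3600 - 66 = 3534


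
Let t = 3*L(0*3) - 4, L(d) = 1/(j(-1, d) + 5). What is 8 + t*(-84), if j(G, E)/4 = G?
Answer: 92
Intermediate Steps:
j(G, E) = 4*G
L(d) = 1 (L(d) = 1/(4*(-1) + 5) = 1/(-4 + 5) = 1/1 = 1)
t = -1 (t = 3*1 - 4 = 3 - 4 = -1)
8 + t*(-84) = 8 - 1*(-84) = 8 + 84 = 92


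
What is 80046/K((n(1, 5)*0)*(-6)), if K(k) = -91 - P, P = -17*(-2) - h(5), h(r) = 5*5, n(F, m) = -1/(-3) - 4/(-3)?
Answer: -40023/50 ≈ -800.46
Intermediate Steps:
n(F, m) = 5/3 (n(F, m) = -1*(-1/3) - 4*(-1/3) = 1/3 + 4/3 = 5/3)
h(r) = 25
P = 9 (P = -17*(-2) - 1*25 = 34 - 25 = 9)
K(k) = -100 (K(k) = -91 - 1*9 = -91 - 9 = -100)
80046/K((n(1, 5)*0)*(-6)) = 80046/(-100) = 80046*(-1/100) = -40023/50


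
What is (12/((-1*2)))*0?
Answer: 0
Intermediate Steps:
(12/((-1*2)))*0 = (12/(-2))*0 = (12*(-½))*0 = -6*0 = 0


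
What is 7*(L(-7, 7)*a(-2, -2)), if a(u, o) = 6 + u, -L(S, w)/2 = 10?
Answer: -560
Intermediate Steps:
L(S, w) = -20 (L(S, w) = -2*10 = -20)
7*(L(-7, 7)*a(-2, -2)) = 7*(-20*(6 - 2)) = 7*(-20*4) = 7*(-80) = -560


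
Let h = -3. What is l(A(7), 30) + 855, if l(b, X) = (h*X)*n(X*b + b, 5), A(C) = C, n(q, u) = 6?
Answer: 315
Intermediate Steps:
l(b, X) = -18*X (l(b, X) = -3*X*6 = -18*X)
l(A(7), 30) + 855 = -18*30 + 855 = -540 + 855 = 315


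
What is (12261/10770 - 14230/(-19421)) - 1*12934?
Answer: -901645998933/69721390 ≈ -12932.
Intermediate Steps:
(12261/10770 - 14230/(-19421)) - 1*12934 = (12261*(1/10770) - 14230*(-1/19421)) - 12934 = (4087/3590 + 14230/19421) - 12934 = 130459327/69721390 - 12934 = -901645998933/69721390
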